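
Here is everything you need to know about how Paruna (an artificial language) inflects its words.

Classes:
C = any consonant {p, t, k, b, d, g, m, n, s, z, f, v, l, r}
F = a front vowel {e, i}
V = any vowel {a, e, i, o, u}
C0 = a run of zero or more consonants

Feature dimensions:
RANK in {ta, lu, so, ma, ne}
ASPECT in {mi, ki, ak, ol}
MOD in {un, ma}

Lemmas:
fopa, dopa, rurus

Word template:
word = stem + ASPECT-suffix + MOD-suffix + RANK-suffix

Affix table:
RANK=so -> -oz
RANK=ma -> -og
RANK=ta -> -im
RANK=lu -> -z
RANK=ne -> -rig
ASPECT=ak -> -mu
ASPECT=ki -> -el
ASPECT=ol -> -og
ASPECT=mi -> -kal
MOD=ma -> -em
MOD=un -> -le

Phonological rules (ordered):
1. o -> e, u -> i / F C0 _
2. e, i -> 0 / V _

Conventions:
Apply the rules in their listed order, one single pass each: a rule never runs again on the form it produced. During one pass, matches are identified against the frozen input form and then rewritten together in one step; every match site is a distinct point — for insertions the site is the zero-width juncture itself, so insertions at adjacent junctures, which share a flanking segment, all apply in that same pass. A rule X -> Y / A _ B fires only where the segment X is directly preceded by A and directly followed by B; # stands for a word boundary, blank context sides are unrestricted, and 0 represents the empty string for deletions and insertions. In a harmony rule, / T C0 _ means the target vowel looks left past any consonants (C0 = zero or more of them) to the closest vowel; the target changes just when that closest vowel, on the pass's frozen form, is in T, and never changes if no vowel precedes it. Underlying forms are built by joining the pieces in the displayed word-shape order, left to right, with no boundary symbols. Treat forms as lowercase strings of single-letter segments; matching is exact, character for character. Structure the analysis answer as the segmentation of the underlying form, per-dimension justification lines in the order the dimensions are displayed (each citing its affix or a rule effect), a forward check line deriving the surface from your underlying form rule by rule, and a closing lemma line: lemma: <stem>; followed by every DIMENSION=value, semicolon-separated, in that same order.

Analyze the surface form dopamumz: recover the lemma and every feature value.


underlying: dopa-mu-em-z
RANK=lu - signalled by the affix -z
ASPECT=ak - signalled by the affix -mu
MOD=ma - signalled by the affix -em
check: dopamuemz -> dopamuemz -> dopamumz
lemma: dopa; RANK=lu; ASPECT=ak; MOD=ma


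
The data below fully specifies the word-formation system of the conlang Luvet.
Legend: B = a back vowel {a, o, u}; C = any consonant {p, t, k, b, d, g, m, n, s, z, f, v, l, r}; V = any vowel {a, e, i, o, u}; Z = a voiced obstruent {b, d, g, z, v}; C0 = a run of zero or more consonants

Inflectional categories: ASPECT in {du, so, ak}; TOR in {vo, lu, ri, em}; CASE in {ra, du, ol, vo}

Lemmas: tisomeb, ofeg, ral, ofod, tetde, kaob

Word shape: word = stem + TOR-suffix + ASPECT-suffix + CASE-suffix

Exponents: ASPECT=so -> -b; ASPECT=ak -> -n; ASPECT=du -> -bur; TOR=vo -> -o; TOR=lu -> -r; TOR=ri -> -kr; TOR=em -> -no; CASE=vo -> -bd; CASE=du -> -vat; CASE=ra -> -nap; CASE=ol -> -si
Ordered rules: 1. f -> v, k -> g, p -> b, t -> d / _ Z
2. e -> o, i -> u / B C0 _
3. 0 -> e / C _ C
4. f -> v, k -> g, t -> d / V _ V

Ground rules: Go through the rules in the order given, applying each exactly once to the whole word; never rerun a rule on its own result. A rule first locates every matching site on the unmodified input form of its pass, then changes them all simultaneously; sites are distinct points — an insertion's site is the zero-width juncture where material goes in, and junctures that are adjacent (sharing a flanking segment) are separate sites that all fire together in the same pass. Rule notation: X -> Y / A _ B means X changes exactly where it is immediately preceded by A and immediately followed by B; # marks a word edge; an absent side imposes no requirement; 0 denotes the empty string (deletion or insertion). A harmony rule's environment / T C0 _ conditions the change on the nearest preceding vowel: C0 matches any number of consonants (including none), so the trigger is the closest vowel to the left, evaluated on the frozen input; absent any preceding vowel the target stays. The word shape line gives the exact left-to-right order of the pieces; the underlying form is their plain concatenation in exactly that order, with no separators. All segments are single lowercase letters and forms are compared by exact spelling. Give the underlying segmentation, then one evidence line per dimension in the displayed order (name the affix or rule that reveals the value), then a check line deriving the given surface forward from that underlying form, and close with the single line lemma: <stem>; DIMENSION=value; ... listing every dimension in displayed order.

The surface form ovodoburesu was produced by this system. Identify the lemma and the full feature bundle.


underlying: ofod-o-bur-si
ASPECT=du - signalled by the affix -bur
TOR=vo - signalled by the affix -o
CASE=ol - signalled by the affix -si
check: ofodobursi -> ofodobursi -> ofodobursu -> ofodoburesu -> ovodoburesu
lemma: ofod; ASPECT=du; TOR=vo; CASE=ol


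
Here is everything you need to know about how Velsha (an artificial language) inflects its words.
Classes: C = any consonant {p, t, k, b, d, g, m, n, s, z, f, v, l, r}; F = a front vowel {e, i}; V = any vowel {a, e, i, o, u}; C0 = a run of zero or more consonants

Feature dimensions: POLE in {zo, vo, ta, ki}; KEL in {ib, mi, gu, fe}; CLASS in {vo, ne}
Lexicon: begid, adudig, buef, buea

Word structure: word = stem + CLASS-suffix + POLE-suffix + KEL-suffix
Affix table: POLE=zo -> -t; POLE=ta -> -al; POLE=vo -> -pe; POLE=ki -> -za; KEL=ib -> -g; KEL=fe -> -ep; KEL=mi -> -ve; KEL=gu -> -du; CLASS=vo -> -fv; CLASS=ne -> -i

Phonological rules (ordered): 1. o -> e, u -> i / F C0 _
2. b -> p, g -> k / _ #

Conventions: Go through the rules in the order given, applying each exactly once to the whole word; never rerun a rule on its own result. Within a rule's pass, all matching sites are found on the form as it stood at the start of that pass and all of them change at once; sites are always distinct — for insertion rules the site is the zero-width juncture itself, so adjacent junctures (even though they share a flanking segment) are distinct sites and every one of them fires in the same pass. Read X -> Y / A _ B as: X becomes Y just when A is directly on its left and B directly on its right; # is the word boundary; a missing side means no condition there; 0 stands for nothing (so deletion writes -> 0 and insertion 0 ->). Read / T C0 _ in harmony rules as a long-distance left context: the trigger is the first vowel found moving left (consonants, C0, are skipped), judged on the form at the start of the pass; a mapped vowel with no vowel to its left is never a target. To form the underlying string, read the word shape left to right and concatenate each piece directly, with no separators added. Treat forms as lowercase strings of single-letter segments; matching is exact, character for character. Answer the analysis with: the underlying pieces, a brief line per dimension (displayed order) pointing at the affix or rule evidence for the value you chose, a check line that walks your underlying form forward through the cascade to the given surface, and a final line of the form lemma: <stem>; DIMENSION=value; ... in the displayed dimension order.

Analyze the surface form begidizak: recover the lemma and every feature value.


underlying: begid-i-za-g
POLE=ki - signalled by the affix -za
KEL=ib - signalled by the affix -g
CLASS=ne - signalled by the affix -i
check: begidizag -> begidizag -> begidizak
lemma: begid; POLE=ki; KEL=ib; CLASS=ne


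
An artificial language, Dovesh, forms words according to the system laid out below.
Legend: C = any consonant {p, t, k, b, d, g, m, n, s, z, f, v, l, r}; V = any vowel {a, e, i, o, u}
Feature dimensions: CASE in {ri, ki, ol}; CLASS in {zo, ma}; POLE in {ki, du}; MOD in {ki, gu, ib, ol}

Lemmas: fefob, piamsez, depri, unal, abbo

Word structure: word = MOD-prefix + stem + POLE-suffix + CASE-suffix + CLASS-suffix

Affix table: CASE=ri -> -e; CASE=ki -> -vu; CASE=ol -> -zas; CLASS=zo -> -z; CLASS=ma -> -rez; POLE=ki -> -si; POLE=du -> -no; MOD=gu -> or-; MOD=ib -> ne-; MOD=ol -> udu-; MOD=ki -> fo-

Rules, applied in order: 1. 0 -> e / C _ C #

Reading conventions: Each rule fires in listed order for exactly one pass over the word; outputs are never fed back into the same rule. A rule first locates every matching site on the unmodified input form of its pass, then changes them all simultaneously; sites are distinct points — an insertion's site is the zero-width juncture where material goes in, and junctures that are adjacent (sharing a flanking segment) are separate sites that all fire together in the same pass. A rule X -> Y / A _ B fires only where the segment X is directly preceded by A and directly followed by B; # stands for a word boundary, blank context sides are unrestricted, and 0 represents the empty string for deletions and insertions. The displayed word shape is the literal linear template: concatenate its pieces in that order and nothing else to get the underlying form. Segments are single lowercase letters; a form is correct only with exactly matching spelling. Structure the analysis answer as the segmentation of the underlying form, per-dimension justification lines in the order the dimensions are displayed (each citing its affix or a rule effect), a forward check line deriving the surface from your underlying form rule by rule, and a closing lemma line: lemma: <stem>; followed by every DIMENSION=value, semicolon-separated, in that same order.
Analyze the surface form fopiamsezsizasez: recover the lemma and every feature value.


underlying: fo-piamsez-si-zas-z
CASE=ol - signalled by the affix -zas
CLASS=zo - signalled by the affix -z
POLE=ki - signalled by the affix -si
MOD=ki - signalled by the affix fo-
check: fopiamsezsizasz -> fopiamsezsizasez
lemma: piamsez; CASE=ol; CLASS=zo; POLE=ki; MOD=ki


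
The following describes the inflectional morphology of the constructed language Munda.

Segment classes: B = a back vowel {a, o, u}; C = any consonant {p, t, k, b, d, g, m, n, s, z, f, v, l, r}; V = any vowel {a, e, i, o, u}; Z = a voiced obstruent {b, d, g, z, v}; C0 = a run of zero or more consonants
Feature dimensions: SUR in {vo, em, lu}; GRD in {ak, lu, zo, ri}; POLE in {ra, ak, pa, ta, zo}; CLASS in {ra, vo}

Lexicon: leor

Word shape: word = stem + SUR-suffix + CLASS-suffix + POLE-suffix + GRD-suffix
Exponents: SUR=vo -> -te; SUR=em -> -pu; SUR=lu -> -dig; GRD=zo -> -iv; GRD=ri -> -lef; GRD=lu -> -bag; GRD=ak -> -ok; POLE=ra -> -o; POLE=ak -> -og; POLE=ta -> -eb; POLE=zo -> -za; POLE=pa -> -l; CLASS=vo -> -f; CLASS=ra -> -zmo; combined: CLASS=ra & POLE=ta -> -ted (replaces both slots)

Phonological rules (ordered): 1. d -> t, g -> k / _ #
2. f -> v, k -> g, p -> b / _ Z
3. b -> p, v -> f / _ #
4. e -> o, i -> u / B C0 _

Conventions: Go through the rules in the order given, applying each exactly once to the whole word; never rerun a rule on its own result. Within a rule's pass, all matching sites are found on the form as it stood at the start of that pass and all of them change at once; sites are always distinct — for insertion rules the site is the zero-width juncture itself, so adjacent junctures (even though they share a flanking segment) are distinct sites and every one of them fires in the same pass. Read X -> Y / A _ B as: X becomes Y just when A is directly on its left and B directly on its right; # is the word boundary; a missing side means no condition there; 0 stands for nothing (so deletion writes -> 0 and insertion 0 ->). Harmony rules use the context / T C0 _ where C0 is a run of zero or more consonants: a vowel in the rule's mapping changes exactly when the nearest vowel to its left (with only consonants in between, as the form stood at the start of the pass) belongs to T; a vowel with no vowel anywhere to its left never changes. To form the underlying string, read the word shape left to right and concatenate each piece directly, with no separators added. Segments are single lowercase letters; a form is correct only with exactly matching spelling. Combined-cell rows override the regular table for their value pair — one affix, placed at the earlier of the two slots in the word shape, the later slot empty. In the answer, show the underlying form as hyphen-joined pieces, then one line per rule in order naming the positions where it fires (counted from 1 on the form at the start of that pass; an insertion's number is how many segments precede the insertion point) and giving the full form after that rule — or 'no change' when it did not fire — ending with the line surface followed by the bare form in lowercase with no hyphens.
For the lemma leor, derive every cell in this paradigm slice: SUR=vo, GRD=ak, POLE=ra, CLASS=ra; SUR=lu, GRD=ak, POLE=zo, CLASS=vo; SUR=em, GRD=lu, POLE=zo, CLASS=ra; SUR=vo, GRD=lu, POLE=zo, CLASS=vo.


cell SUR=vo, GRD=ak, POLE=ra, CLASS=ra:
underlying: leor-te-zmo-o-ok
1. d -> t, g -> k / _ #: no change
2. f -> v, k -> g, p -> b / _ Z: no change
3. b -> p, v -> f / _ #: no change
4. e -> o, i -> u / B C0 _: fires at position(s) 6: leortozmoook
surface: leortozmoook

cell SUR=lu, GRD=ak, POLE=zo, CLASS=vo:
underlying: leor-dig-f-za-ok
1. d -> t, g -> k / _ #: no change
2. f -> v, k -> g, p -> b / _ Z: fires at position(s) 8: leordigvzaok
3. b -> p, v -> f / _ #: no change
4. e -> o, i -> u / B C0 _: fires at position(s) 6: leordugvzaok
surface: leordugvzaok

cell SUR=em, GRD=lu, POLE=zo, CLASS=ra:
underlying: leor-pu-zmo-za-bag
1. d -> t, g -> k / _ #: fires at position(s) 14: leorpuzmozabak
2. f -> v, k -> g, p -> b / _ Z: no change
3. b -> p, v -> f / _ #: no change
4. e -> o, i -> u / B C0 _: no change
surface: leorpuzmozabak

cell SUR=vo, GRD=lu, POLE=zo, CLASS=vo:
underlying: leor-te-f-za-bag
1. d -> t, g -> k / _ #: fires at position(s) 12: leortefzabak
2. f -> v, k -> g, p -> b / _ Z: fires at position(s) 7: leortevzabak
3. b -> p, v -> f / _ #: no change
4. e -> o, i -> u / B C0 _: fires at position(s) 6: leortovzabak
surface: leortovzabak


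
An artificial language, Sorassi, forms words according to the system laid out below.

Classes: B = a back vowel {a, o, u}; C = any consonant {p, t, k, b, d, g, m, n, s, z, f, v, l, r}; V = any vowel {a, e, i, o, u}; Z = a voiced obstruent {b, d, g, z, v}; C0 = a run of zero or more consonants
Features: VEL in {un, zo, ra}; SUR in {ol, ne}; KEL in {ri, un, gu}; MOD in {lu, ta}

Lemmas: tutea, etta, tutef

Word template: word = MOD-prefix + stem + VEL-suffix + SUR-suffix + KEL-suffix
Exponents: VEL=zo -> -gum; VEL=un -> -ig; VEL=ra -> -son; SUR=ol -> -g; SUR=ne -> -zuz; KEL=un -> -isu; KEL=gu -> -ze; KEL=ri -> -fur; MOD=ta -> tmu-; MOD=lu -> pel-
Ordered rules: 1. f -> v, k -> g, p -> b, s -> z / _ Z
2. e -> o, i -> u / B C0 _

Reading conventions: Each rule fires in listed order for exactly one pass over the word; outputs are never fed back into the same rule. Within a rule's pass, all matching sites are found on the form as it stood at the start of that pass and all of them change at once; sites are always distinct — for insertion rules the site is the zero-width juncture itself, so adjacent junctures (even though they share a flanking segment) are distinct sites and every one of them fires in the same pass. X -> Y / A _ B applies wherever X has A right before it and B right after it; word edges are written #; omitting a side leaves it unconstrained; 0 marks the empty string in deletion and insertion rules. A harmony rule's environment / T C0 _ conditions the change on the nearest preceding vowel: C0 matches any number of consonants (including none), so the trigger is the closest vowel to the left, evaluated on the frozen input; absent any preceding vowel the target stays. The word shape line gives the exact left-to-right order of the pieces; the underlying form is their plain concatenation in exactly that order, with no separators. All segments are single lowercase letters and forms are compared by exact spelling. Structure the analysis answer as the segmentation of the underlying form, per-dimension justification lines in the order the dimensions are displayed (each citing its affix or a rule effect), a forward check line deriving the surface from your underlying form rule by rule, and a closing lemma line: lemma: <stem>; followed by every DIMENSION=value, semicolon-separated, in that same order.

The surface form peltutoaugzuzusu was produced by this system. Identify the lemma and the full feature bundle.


underlying: pel-tutea-ig-zuz-isu
VEL=un - signalled by the affix -ig
SUR=ne - signalled by the affix -zuz
KEL=un - signalled by the affix -isu
MOD=lu - signalled by the affix pel-
check: peltuteaigzuzisu -> peltuteaigzuzisu -> peltutoaugzuzusu
lemma: tutea; VEL=un; SUR=ne; KEL=un; MOD=lu


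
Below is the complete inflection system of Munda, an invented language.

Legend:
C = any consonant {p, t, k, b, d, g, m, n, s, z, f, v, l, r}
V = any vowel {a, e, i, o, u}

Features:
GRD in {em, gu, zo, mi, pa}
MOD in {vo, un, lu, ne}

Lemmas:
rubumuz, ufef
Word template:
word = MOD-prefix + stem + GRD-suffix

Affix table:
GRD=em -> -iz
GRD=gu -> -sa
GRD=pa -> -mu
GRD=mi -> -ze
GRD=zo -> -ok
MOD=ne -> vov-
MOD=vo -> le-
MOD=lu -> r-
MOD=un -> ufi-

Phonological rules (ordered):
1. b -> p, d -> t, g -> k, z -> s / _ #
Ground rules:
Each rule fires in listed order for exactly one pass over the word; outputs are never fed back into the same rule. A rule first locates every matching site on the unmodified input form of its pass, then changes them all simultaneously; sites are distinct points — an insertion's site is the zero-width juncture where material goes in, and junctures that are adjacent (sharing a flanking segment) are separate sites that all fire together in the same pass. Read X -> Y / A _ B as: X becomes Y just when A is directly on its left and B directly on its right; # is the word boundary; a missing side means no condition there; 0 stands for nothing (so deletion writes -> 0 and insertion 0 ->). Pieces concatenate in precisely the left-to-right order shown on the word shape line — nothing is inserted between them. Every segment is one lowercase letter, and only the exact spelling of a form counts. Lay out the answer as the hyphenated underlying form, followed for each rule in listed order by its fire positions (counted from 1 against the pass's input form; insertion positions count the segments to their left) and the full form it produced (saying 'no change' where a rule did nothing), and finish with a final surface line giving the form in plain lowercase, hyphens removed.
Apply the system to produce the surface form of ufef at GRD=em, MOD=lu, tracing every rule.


underlying: r-ufef-iz
1. b -> p, d -> t, g -> k, z -> s / _ #: fires at position(s) 7: rufefis
surface: rufefis


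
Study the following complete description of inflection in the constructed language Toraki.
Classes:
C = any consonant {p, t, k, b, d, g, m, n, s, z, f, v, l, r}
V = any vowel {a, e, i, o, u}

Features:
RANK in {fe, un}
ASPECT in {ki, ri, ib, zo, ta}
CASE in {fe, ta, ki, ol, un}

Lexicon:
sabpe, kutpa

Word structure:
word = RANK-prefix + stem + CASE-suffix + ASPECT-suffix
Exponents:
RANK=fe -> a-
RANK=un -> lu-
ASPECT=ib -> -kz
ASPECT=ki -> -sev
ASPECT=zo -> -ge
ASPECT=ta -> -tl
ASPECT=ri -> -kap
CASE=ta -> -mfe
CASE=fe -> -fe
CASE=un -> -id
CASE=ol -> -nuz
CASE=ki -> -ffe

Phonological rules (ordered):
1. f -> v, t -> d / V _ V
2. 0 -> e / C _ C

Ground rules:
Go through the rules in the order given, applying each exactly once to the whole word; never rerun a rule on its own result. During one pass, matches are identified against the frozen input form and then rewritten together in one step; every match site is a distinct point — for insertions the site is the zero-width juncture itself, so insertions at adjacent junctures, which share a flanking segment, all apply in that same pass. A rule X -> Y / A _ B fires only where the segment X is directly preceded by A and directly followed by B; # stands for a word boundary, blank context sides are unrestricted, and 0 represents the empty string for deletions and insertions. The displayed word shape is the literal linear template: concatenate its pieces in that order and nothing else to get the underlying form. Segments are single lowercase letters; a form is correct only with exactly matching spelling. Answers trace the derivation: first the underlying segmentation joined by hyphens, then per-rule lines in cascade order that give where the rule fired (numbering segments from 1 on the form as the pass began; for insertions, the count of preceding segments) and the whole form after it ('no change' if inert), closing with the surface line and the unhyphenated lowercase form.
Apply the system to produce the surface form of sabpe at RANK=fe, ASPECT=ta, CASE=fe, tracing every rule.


underlying: a-sabpe-fe-tl
1. f -> v, t -> d / V _ V: fires at position(s) 7: asabpevetl
2. 0 -> e / C _ C: inserts after position(s) 4, 9: asabepevetel
surface: asabepevetel


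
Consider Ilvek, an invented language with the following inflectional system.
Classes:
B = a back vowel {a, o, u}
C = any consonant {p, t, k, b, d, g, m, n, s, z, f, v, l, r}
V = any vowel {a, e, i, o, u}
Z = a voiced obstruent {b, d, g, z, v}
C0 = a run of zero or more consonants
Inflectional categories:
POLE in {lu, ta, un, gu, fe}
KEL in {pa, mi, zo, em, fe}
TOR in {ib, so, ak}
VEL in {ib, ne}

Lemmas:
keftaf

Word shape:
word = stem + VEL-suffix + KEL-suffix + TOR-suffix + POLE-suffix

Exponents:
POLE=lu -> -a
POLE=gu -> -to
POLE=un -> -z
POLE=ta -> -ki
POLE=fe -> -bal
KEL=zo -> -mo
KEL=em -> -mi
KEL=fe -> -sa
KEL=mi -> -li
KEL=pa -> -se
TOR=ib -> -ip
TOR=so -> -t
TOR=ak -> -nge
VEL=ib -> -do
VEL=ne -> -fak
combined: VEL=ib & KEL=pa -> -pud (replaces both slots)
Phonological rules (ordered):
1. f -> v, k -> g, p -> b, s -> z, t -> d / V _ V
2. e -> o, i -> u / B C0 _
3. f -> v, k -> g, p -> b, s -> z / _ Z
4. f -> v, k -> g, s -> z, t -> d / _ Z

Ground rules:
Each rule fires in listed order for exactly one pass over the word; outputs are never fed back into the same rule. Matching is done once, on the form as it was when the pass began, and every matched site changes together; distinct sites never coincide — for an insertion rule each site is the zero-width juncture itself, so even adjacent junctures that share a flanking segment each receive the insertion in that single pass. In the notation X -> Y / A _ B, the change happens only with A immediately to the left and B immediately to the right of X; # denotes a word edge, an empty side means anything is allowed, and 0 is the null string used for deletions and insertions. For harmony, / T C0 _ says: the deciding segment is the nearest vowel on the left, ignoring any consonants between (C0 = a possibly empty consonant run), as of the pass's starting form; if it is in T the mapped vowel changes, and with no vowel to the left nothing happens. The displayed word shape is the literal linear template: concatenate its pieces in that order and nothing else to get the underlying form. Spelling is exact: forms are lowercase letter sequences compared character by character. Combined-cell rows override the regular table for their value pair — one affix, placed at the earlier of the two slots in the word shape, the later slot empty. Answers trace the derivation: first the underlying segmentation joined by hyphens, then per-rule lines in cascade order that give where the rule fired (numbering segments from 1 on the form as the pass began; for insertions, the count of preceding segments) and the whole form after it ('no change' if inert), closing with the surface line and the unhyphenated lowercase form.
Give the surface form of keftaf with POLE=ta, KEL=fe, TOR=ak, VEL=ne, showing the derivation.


underlying: keftaf-fak-sa-nge-ki
1. f -> v, k -> g, p -> b, s -> z, t -> d / V _ V: fires at position(s) 15: keftaffaksangegi
2. e -> o, i -> u / B C0 _: fires at position(s) 14: keftaffaksangogi
3. f -> v, k -> g, p -> b, s -> z / _ Z: no change
4. f -> v, k -> g, s -> z, t -> d / _ Z: no change
surface: keftaffaksangogi


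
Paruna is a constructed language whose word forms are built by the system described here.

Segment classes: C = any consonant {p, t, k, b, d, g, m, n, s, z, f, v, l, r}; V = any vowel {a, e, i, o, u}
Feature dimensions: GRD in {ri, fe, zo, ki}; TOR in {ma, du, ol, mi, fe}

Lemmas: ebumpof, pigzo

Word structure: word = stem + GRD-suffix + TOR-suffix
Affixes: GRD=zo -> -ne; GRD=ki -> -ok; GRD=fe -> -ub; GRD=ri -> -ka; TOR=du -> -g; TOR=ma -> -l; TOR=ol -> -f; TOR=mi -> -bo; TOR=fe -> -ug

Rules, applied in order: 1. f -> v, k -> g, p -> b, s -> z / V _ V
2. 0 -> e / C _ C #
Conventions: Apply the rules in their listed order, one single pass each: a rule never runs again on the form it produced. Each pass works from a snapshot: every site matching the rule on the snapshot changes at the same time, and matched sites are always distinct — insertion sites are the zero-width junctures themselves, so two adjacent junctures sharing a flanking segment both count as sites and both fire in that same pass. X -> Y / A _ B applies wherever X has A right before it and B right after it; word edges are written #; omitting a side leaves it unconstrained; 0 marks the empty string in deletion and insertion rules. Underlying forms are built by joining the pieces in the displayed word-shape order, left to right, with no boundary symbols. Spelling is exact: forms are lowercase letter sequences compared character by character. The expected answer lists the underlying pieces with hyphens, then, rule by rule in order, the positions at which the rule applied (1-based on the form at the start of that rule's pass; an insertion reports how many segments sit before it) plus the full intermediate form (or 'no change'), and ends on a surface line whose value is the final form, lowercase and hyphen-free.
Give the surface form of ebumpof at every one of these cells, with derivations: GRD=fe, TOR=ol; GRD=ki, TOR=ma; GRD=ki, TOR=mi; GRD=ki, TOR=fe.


cell GRD=fe, TOR=ol:
underlying: ebumpof-ub-f
1. f -> v, k -> g, p -> b, s -> z / V _ V: fires at position(s) 7: ebumpovubf
2. 0 -> e / C _ C #: inserts after position(s) 9: ebumpovubef
surface: ebumpovubef

cell GRD=ki, TOR=ma:
underlying: ebumpof-ok-l
1. f -> v, k -> g, p -> b, s -> z / V _ V: fires at position(s) 7: ebumpovokl
2. 0 -> e / C _ C #: inserts after position(s) 9: ebumpovokel
surface: ebumpovokel

cell GRD=ki, TOR=mi:
underlying: ebumpof-ok-bo
1. f -> v, k -> g, p -> b, s -> z / V _ V: fires at position(s) 7: ebumpovokbo
2. 0 -> e / C _ C #: no change
surface: ebumpovokbo

cell GRD=ki, TOR=fe:
underlying: ebumpof-ok-ug
1. f -> v, k -> g, p -> b, s -> z / V _ V: fires at position(s) 7, 9: ebumpovogug
2. 0 -> e / C _ C #: no change
surface: ebumpovogug


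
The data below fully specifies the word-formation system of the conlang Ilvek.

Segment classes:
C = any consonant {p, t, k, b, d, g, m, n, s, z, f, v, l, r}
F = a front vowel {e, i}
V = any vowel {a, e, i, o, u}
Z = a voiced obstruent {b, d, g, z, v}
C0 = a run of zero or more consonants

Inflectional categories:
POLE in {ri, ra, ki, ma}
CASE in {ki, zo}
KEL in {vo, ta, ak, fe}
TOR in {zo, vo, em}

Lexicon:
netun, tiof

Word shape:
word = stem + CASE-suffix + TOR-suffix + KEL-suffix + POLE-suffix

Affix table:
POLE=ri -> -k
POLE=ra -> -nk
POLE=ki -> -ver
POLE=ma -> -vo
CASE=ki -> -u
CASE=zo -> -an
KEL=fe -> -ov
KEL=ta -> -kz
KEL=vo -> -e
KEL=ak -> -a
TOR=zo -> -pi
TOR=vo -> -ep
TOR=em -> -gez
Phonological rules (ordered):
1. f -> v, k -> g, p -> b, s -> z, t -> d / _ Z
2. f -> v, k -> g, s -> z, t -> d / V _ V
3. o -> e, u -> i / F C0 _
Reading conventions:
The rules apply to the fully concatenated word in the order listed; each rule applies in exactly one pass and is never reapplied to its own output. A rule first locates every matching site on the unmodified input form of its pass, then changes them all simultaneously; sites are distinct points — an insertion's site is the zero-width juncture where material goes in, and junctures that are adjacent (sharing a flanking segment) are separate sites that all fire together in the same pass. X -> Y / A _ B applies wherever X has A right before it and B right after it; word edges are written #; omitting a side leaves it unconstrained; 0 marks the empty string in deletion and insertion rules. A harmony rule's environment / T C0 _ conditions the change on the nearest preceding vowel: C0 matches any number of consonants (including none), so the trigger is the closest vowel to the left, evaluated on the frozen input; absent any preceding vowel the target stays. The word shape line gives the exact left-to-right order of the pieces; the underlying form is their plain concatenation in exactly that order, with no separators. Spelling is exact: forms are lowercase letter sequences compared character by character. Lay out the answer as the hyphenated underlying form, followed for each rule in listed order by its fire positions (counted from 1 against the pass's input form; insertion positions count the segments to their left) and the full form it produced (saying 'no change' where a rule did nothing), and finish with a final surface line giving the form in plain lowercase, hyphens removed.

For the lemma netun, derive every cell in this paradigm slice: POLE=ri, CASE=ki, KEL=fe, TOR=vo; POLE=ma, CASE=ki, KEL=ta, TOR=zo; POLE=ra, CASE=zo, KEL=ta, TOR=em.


cell POLE=ri, CASE=ki, KEL=fe, TOR=vo:
underlying: netun-u-ep-ov-k
1. f -> v, k -> g, p -> b, s -> z, t -> d / _ Z: no change
2. f -> v, k -> g, s -> z, t -> d / V _ V: fires at position(s) 3: nedunuepovk
3. o -> e, u -> i / F C0 _: fires at position(s) 4, 9: nedinuepevk
surface: nedinuepevk

cell POLE=ma, CASE=ki, KEL=ta, TOR=zo:
underlying: netun-u-pi-kz-vo
1. f -> v, k -> g, p -> b, s -> z, t -> d / _ Z: fires at position(s) 9: netunupigzvo
2. f -> v, k -> g, s -> z, t -> d / V _ V: fires at position(s) 3: nedunupigzvo
3. o -> e, u -> i / F C0 _: fires at position(s) 4, 12: nedinupigzve
surface: nedinupigzve

cell POLE=ra, CASE=zo, KEL=ta, TOR=em:
underlying: netun-an-gez-kz-nk
1. f -> v, k -> g, p -> b, s -> z, t -> d / _ Z: fires at position(s) 11: netunangezgznk
2. f -> v, k -> g, s -> z, t -> d / V _ V: fires at position(s) 3: nedunangezgznk
3. o -> e, u -> i / F C0 _: fires at position(s) 4: nedinangezgznk
surface: nedinangezgznk


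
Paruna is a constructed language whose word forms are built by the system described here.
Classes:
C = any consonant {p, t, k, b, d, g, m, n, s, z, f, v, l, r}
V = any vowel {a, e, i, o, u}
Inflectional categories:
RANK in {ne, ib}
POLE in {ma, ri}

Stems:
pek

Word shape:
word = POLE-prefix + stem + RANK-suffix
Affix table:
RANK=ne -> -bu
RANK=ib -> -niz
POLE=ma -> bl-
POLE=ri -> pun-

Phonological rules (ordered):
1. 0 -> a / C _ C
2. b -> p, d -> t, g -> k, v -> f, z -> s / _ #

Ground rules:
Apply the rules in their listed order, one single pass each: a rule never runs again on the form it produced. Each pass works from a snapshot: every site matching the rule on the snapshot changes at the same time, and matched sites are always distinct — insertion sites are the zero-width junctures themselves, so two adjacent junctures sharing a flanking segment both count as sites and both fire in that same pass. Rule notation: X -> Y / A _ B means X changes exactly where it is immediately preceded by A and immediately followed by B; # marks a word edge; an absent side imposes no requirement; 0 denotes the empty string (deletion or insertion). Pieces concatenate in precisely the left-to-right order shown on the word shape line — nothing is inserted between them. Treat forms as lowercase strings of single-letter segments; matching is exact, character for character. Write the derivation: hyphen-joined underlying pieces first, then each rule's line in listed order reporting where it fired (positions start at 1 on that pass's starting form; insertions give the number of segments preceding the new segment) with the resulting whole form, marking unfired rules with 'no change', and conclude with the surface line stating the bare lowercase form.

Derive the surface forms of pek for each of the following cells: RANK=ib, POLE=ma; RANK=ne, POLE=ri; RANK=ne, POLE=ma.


cell RANK=ib, POLE=ma:
underlying: bl-pek-niz
1. 0 -> a / C _ C: inserts after position(s) 1, 2, 5: balapekaniz
2. b -> p, d -> t, g -> k, v -> f, z -> s / _ #: fires at position(s) 11: balapekanis
surface: balapekanis

cell RANK=ne, POLE=ri:
underlying: pun-pek-bu
1. 0 -> a / C _ C: inserts after position(s) 3, 6: punapekabu
2. b -> p, d -> t, g -> k, v -> f, z -> s / _ #: no change
surface: punapekabu

cell RANK=ne, POLE=ma:
underlying: bl-pek-bu
1. 0 -> a / C _ C: inserts after position(s) 1, 2, 5: balapekabu
2. b -> p, d -> t, g -> k, v -> f, z -> s / _ #: no change
surface: balapekabu


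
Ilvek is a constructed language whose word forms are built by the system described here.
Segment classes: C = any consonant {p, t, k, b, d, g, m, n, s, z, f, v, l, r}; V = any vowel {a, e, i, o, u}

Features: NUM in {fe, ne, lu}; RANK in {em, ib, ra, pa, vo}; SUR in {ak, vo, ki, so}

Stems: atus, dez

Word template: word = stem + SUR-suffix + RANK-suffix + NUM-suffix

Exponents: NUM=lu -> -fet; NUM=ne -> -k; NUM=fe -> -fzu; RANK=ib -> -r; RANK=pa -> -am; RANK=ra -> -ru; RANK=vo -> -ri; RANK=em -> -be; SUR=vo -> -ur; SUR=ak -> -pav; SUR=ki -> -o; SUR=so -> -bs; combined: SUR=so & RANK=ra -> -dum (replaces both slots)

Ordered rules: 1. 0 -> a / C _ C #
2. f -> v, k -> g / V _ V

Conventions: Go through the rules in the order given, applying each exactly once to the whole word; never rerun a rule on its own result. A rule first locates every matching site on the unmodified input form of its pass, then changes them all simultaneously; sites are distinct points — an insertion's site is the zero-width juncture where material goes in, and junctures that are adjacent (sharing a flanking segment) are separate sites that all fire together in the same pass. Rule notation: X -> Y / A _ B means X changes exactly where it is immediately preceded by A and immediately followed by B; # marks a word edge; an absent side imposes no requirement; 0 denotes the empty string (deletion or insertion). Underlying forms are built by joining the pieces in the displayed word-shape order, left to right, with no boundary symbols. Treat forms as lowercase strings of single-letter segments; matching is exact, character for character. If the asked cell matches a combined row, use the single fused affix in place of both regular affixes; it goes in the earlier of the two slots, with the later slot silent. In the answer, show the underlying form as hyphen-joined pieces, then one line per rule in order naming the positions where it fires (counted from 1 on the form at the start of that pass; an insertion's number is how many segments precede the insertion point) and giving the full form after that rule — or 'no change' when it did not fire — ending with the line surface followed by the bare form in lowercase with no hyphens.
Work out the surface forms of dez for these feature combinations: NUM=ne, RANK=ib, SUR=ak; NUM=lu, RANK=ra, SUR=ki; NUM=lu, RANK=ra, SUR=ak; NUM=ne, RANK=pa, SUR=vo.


cell NUM=ne, RANK=ib, SUR=ak:
underlying: dez-pav-r-k
1. 0 -> a / C _ C #: inserts after position(s) 7: dezpavrak
2. f -> v, k -> g / V _ V: no change
surface: dezpavrak

cell NUM=lu, RANK=ra, SUR=ki:
underlying: dez-o-ru-fet
1. 0 -> a / C _ C #: no change
2. f -> v, k -> g / V _ V: fires at position(s) 7: dezoruvet
surface: dezoruvet

cell NUM=lu, RANK=ra, SUR=ak:
underlying: dez-pav-ru-fet
1. 0 -> a / C _ C #: no change
2. f -> v, k -> g / V _ V: fires at position(s) 9: dezpavruvet
surface: dezpavruvet

cell NUM=ne, RANK=pa, SUR=vo:
underlying: dez-ur-am-k
1. 0 -> a / C _ C #: inserts after position(s) 7: dezuramak
2. f -> v, k -> g / V _ V: no change
surface: dezuramak


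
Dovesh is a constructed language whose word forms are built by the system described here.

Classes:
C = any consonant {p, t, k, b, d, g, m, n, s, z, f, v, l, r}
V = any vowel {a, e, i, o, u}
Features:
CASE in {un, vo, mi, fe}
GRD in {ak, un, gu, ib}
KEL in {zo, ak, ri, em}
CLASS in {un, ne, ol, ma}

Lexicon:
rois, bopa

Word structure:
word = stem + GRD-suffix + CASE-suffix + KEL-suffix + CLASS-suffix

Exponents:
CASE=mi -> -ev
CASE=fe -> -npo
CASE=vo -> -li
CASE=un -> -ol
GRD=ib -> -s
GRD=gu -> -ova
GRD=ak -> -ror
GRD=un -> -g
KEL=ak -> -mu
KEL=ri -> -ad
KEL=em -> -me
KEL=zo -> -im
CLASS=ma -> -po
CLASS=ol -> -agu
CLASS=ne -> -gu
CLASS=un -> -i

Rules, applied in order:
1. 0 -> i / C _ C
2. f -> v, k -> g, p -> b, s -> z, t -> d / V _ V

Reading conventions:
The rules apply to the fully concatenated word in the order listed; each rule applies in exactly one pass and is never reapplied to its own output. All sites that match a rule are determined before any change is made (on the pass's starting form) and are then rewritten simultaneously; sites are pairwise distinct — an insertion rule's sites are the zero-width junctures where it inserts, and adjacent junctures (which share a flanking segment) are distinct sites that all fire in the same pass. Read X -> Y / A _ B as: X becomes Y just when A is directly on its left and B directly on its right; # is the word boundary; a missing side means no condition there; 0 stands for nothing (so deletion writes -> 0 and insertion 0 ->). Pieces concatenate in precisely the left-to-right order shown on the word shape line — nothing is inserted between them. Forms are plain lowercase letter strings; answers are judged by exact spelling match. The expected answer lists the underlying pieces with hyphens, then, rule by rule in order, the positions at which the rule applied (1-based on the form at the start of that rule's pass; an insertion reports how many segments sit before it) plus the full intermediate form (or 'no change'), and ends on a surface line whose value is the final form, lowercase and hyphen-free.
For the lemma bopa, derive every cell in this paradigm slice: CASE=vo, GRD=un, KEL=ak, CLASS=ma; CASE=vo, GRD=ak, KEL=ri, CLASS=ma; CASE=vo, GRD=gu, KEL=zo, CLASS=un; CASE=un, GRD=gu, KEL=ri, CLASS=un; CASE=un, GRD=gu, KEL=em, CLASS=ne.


cell CASE=vo, GRD=un, KEL=ak, CLASS=ma:
underlying: bopa-g-li-mu-po
1. 0 -> i / C _ C: inserts after position(s) 5: bopagilimupo
2. f -> v, k -> g, p -> b, s -> z, t -> d / V _ V: fires at position(s) 3, 11: bobagilimubo
surface: bobagilimubo

cell CASE=vo, GRD=ak, KEL=ri, CLASS=ma:
underlying: bopa-ror-li-ad-po
1. 0 -> i / C _ C: inserts after position(s) 7, 11: boparoriliadipo
2. f -> v, k -> g, p -> b, s -> z, t -> d / V _ V: fires at position(s) 3, 14: bobaroriliadibo
surface: bobaroriliadibo

cell CASE=vo, GRD=gu, KEL=zo, CLASS=un:
underlying: bopa-ova-li-im-i
1. 0 -> i / C _ C: no change
2. f -> v, k -> g, p -> b, s -> z, t -> d / V _ V: fires at position(s) 3: bobaovaliimi
surface: bobaovaliimi

cell CASE=un, GRD=gu, KEL=ri, CLASS=un:
underlying: bopa-ova-ol-ad-i
1. 0 -> i / C _ C: no change
2. f -> v, k -> g, p -> b, s -> z, t -> d / V _ V: fires at position(s) 3: bobaovaoladi
surface: bobaovaoladi

cell CASE=un, GRD=gu, KEL=em, CLASS=ne:
underlying: bopa-ova-ol-me-gu
1. 0 -> i / C _ C: inserts after position(s) 9: bopaovaolimegu
2. f -> v, k -> g, p -> b, s -> z, t -> d / V _ V: fires at position(s) 3: bobaovaolimegu
surface: bobaovaolimegu


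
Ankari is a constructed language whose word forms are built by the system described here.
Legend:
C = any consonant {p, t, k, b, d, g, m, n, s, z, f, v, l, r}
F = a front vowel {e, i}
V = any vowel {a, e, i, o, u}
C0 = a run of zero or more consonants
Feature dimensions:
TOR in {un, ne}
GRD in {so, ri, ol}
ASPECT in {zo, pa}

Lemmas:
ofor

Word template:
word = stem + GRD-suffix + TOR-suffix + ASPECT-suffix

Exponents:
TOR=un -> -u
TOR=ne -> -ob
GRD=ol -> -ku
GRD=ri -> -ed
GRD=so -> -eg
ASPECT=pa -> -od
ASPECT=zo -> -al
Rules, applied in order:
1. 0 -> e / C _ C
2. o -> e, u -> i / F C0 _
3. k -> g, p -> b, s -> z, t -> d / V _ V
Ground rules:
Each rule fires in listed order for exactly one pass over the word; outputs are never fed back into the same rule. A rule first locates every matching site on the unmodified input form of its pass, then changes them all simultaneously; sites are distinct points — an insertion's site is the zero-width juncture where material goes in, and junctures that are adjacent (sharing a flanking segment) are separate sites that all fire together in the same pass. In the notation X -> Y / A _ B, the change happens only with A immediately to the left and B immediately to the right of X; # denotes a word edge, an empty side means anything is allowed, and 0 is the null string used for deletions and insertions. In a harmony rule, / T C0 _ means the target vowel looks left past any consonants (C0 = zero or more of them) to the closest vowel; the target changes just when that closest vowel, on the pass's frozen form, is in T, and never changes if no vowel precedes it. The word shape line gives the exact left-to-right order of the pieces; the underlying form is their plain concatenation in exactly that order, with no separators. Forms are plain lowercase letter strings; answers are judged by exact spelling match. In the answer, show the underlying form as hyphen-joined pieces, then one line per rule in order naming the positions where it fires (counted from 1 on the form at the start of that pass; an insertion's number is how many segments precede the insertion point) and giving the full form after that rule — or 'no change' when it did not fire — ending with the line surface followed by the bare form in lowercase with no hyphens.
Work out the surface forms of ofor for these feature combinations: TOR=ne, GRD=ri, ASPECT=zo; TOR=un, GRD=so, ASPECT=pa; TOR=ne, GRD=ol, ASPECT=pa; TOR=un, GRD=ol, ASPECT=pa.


cell TOR=ne, GRD=ri, ASPECT=zo:
underlying: ofor-ed-ob-al
1. 0 -> e / C _ C: no change
2. o -> e, u -> i / F C0 _: fires at position(s) 7: oforedebal
3. k -> g, p -> b, s -> z, t -> d / V _ V: no change
surface: oforedebal

cell TOR=un, GRD=so, ASPECT=pa:
underlying: ofor-eg-u-od
1. 0 -> e / C _ C: no change
2. o -> e, u -> i / F C0 _: fires at position(s) 7: oforegiod
3. k -> g, p -> b, s -> z, t -> d / V _ V: no change
surface: oforegiod

cell TOR=ne, GRD=ol, ASPECT=pa:
underlying: ofor-ku-ob-od
1. 0 -> e / C _ C: inserts after position(s) 4: oforekuobod
2. o -> e, u -> i / F C0 _: fires at position(s) 7: oforekiobod
3. k -> g, p -> b, s -> z, t -> d / V _ V: fires at position(s) 6: oforegiobod
surface: oforegiobod

cell TOR=un, GRD=ol, ASPECT=pa:
underlying: ofor-ku-u-od
1. 0 -> e / C _ C: inserts after position(s) 4: oforekuuod
2. o -> e, u -> i / F C0 _: fires at position(s) 7: oforekiuod
3. k -> g, p -> b, s -> z, t -> d / V _ V: fires at position(s) 6: oforegiuod
surface: oforegiuod
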